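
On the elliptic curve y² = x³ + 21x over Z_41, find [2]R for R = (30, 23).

(31, 15)

tangent at (30, 23): λ = (3·30² + 21)/(2·23) ≡ 15/5. 5⁻¹ ≡ 33 (mod 41), so λ ≡ 15·33 ≡ 3.
  x = λ² - 30 - 30 = 9 - 60 ≡ 31; y = λ·(30 - 31) - 23 ≡ 15. → (31, 15)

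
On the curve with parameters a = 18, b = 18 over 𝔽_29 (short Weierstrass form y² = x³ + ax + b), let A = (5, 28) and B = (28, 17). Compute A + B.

(5, 28) + (28, 17). λ = (17 - 28)/(28 - 5) ≡ 18/23 mod 29. 23⁻¹ ≡ 24 (mod 29), so λ ≡ 26.
  x = λ² - 5 - 28 = 676 - 33 ≡ 5; y = λ·(5 - 5) - 28 ≡ 1. → (5, 1)

(5, 1)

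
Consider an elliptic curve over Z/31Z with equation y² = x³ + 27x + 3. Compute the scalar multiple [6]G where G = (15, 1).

Double-and-add on 6 = (110)₂. Start with G = (15, 1) for the leading 1-bit.
double: tangent at (15, 1): λ = (3·15² + 27)/(2·1) ≡ 20/2. 2⁻¹ ≡ 16 (mod 31), so λ ≡ 20·16 ≡ 10.
  x = λ² - 15 - 15 = 100 - 30 ≡ 8; y = λ·(15 - 8) - 1 ≡ 7. → (8, 7)
add G: (8, 7) + (15, 1). λ = (1 - 7)/(15 - 8) ≡ 25/7 mod 31. 7⁻¹ ≡ 9 (mod 31), so λ ≡ 8.
  x = λ² - 8 - 15 = 64 - 23 ≡ 10; y = λ·(8 - 10) - 7 ≡ 8. → (10, 8)
double: tangent at (10, 8): λ = (3·10² + 27)/(2·8) ≡ 17/16. 16⁻¹ ≡ 2 (mod 31), so λ ≡ 17·2 ≡ 3.
  x = λ² - 10 - 10 = 9 - 20 ≡ 20; y = λ·(10 - 20) - 8 ≡ 24. → (20, 24)

(20, 24)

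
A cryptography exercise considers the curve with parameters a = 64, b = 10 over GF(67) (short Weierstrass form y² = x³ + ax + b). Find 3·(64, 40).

(50, 46)

Write P = (64, 40).
Repeated addition: build up to 3P.
2P: tangent at (64, 40): λ = (3·64² + 64)/(2·40) ≡ 24/13. 13⁻¹ ≡ 31 (mod 67), so λ ≡ 24·31 ≡ 7.
  x = λ² - 64 - 64 = 49 - 128 ≡ 55; y = λ·(64 - 55) - 40 ≡ 23. → (55, 23)
3P: (55, 23) + (64, 40). λ = (40 - 23)/(64 - 55) ≡ 17/9 mod 67. 9⁻¹ ≡ 15 (mod 67), so λ ≡ 54.
  x = λ² - 55 - 64 = 2916 - 119 ≡ 50; y = λ·(55 - 50) - 23 ≡ 46. → (50, 46)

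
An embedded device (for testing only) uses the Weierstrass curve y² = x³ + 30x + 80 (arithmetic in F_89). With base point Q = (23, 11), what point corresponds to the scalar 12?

(54, 78)

Repeated addition: build up to 12Q.
2Q: tangent at (23, 11): λ = (3·23² + 30)/(2·11) ≡ 15/22. 22⁻¹ ≡ 85 (mod 89) since 22·85 = 1870 ≡ 1, so λ ≡ 15·85 ≡ 29.
  x = λ² - 23 - 23 = 841 - 46 ≡ 83; y = λ·(23 - 83) - 11 ≡ 29. → (83, 29)
3Q: (83, 29) + (23, 11). λ = (11 - 29)/(23 - 83) ≡ 71/29 mod 89. 29⁻¹ ≡ 43 (mod 89) since 29·43 = 1247 ≡ 1, so λ ≡ 27.
  x = λ² - 83 - 23 = 729 - 106 ≡ 0; y = λ·(83 - 0) - 29 ≡ 76. → (0, 76)
4Q: (0, 76) + (23, 11). λ = (11 - 76)/(23 - 0) ≡ 24/23 mod 89. 23⁻¹ ≡ 31 (mod 89) since 23·31 = 713 ≡ 1, so λ ≡ 32.
  x = λ² - 0 - 23 = 1024 - 23 ≡ 22; y = λ·(0 - 22) - 76 ≡ 21. → (22, 21)
5Q: (22, 21) + (23, 11). λ = (11 - 21)/(23 - 22) ≡ 79/1 mod 89. 1⁻¹ ≡ 1 (mod 89) since 1·1 = 1 ≡ 1, so λ ≡ 79.
  x = λ² - 22 - 23 = 6241 - 45 ≡ 55; y = λ·(22 - 55) - 21 ≡ 42. → (55, 42)
6Q: (55, 42) + (23, 11). λ = (11 - 42)/(23 - 55) ≡ 58/57 mod 89. 57⁻¹ ≡ 25 (mod 89), so λ ≡ 26.
  x = λ² - 55 - 23 = 676 - 78 ≡ 64; y = λ·(55 - 64) - 42 ≡ 80. → (64, 80)
7Q: (64, 80) + (23, 11). λ = (11 - 80)/(23 - 64) ≡ 20/48 mod 89. 48⁻¹ ≡ 13 (mod 89) since 48·13 = 624 ≡ 1, so λ ≡ 82.
  x = λ² - 64 - 23 = 6724 - 87 ≡ 51; y = λ·(64 - 51) - 80 ≡ 7. → (51, 7)
8Q: (51, 7) + (23, 11). λ = (11 - 7)/(23 - 51) ≡ 4/61 mod 89. 61⁻¹ ≡ 54 (mod 89), so λ ≡ 38.
  x = λ² - 51 - 23 = 1444 - 74 ≡ 35; y = λ·(51 - 35) - 7 ≡ 67. → (35, 67)
9Q: (35, 67) + (23, 11). λ = (11 - 67)/(23 - 35) ≡ 33/77 mod 89. 77⁻¹ ≡ 37 (mod 89), so λ ≡ 64.
  x = λ² - 35 - 23 = 4096 - 58 ≡ 33; y = λ·(35 - 33) - 67 ≡ 61. → (33, 61)
10Q: (33, 61) + (23, 11). λ = (11 - 61)/(23 - 33) ≡ 39/79 mod 89. 79⁻¹ ≡ 80 (mod 89), so λ ≡ 5.
  x = λ² - 33 - 23 = 25 - 56 ≡ 58; y = λ·(33 - 58) - 61 ≡ 81. → (58, 81)
11Q: (58, 81) + (23, 11). λ = (11 - 81)/(23 - 58) ≡ 19/54 mod 89. 54⁻¹ ≡ 61 (mod 89), so λ ≡ 2.
  x = λ² - 58 - 23 = 4 - 81 ≡ 12; y = λ·(58 - 12) - 81 ≡ 11. → (12, 11)
12Q: (12, 11) + (23, 11). λ = (11 - 11)/(23 - 12) ≡ 0/11 mod 89. 11⁻¹ ≡ 81 (mod 89), so λ ≡ 0.
  x = λ² - 12 - 23 = 0 - 35 ≡ 54; y = λ·(12 - 54) - 11 ≡ 78. → (54, 78)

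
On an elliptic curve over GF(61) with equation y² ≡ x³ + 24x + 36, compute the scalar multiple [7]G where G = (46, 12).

Double-and-add on 7 = (111)₂. Start with G = (46, 12) for the leading 1-bit.
double: tangent at (46, 12): λ = (3·46² + 24)/(2·12) ≡ 28/24. 24⁻¹ ≡ 28 (mod 61) since 24·28 = 672 ≡ 1, so λ ≡ 28·28 ≡ 52.
  x = λ² - 46 - 46 = 2704 - 92 ≡ 50; y = λ·(46 - 50) - 12 ≡ 24. → (50, 24)
add G: (50, 24) + (46, 12). λ = (12 - 24)/(46 - 50) ≡ 49/57 mod 61. 57⁻¹ ≡ 15 (mod 61), so λ ≡ 3.
  x = λ² - 50 - 46 = 9 - 96 ≡ 35; y = λ·(50 - 35) - 24 ≡ 21. → (35, 21)
double: tangent at (35, 21): λ = (3·35² + 24)/(2·21) ≡ 39/42. 42⁻¹ ≡ 16 (mod 61) since 42·16 = 672 ≡ 1, so λ ≡ 39·16 ≡ 14.
  x = λ² - 35 - 35 = 196 - 70 ≡ 4; y = λ·(35 - 4) - 21 ≡ 47. → (4, 47)
add G: (4, 47) + (46, 12). λ = (12 - 47)/(46 - 4) ≡ 26/42 mod 61. 42⁻¹ ≡ 16 (mod 61), so λ ≡ 50.
  x = λ² - 4 - 46 = 2500 - 50 ≡ 10; y = λ·(4 - 10) - 47 ≡ 19. → (10, 19)

(10, 19)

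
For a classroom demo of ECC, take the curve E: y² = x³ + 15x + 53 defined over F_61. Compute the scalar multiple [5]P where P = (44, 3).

Double-and-add on 5 = (101)₂. Start with P = (44, 3) for the leading 1-bit.
double: tangent at (44, 3): λ = (3·44² + 15)/(2·3) ≡ 28/6. 6⁻¹ ≡ 51 (mod 61) since 6·51 = 306 ≡ 1, so λ ≡ 28·51 ≡ 25.
  x = λ² - 44 - 44 = 625 - 88 ≡ 49; y = λ·(44 - 49) - 3 ≡ 55. → (49, 55)
double: tangent at (49, 55): λ = (3·49² + 15)/(2·55) ≡ 20/49. 49⁻¹ ≡ 5 (mod 61), so λ ≡ 20·5 ≡ 39.
  x = λ² - 49 - 49 = 1521 - 98 ≡ 20; y = λ·(49 - 20) - 55 ≡ 39. → (20, 39)
add P: (20, 39) + (44, 3). λ = (3 - 39)/(44 - 20) ≡ 25/24 mod 61. 24⁻¹ ≡ 28 (mod 61), so λ ≡ 29.
  x = λ² - 20 - 44 = 841 - 64 ≡ 45; y = λ·(20 - 45) - 39 ≡ 29. → (45, 29)

(45, 29)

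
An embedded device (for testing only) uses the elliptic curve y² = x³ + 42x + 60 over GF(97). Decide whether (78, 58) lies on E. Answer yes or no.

y² = 58² ≡ 66; x³ + 42x + 60 = 477888 ≡ 66 (mod 97). 66 = 66.

yes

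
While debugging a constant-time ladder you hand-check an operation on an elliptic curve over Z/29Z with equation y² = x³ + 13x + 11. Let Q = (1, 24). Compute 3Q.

Repeated addition: build up to 3Q.
2Q: tangent at (1, 24): λ = (3·1² + 13)/(2·24) ≡ 16/19. 19⁻¹ ≡ 26 (mod 29) since 19·26 = 494 ≡ 1, so λ ≡ 16·26 ≡ 10.
  x = λ² - 1 - 1 = 100 - 2 ≡ 11; y = λ·(1 - 11) - 24 ≡ 21. → (11, 21)
3Q: (11, 21) + (1, 24). λ = (24 - 21)/(1 - 11) ≡ 3/19 mod 29. 19⁻¹ ≡ 26 (mod 29), so λ ≡ 20.
  x = λ² - 11 - 1 = 400 - 12 ≡ 11; y = λ·(11 - 11) - 21 ≡ 8. → (11, 8)

(11, 8)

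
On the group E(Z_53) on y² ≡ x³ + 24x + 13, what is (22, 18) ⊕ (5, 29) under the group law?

(22, 18) + (5, 29). λ = (29 - 18)/(5 - 22) ≡ 11/36 mod 53. 36⁻¹ ≡ 28 (mod 53) since 36·28 = 1008 ≡ 1, so λ ≡ 43.
  x = λ² - 22 - 5 = 1849 - 27 ≡ 20; y = λ·(22 - 20) - 18 ≡ 15. → (20, 15)

(20, 15)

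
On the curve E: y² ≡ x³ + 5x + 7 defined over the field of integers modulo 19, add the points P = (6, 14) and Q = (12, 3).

(7, 10)

(6, 14) + (12, 3). λ = (3 - 14)/(12 - 6) ≡ 8/6 mod 19. 6⁻¹ ≡ 16 (mod 19) since 6·16 = 96 ≡ 1, so λ ≡ 14.
  x = λ² - 6 - 12 = 196 - 18 ≡ 7; y = λ·(6 - 7) - 14 ≡ 10. → (7, 10)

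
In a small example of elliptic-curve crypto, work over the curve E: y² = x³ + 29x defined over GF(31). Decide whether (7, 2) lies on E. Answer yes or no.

no

y² = 2² ≡ 4; x³ + 29x + 0 = 546 ≡ 19 (mod 31). 4 ≠ 19.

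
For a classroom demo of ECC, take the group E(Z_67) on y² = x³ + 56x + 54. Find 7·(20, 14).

(10, 41)

Write P = (20, 14).
Double-and-add on 7 = (111)₂. Start with P = (20, 14) for the leading 1-bit.
double: tangent at (20, 14): λ = (3·20² + 56)/(2·14) ≡ 50/28. 28⁻¹ ≡ 12 (mod 67), so λ ≡ 50·12 ≡ 64.
  x = λ² - 20 - 20 = 4096 - 40 ≡ 36; y = λ·(20 - 36) - 14 ≡ 34. → (36, 34)
add P: (36, 34) + (20, 14). λ = (14 - 34)/(20 - 36) ≡ 47/51 mod 67. 51⁻¹ ≡ 46 (mod 67), so λ ≡ 18.
  x = λ² - 36 - 20 = 324 - 56 ≡ 0; y = λ·(36 - 0) - 34 ≡ 11. → (0, 11)
double: tangent at (0, 11): λ = (3·0² + 56)/(2·11) ≡ 56/22. 22⁻¹ ≡ 64 (mod 67), so λ ≡ 56·64 ≡ 33.
  x = λ² - 0 - 0 = 1089 - 0 ≡ 17; y = λ·(0 - 17) - 11 ≡ 31. → (17, 31)
add P: (17, 31) + (20, 14). λ = (14 - 31)/(20 - 17) ≡ 50/3 mod 67. 3⁻¹ ≡ 45 (mod 67), so λ ≡ 39.
  x = λ² - 17 - 20 = 1521 - 37 ≡ 10; y = λ·(17 - 10) - 31 ≡ 41. → (10, 41)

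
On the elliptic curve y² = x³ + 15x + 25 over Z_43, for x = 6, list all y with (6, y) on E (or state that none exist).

x³ + 15x + 25 = 331 ≡ 30 (mod 43).
30 is a non-residue mod 43; no y exists.

none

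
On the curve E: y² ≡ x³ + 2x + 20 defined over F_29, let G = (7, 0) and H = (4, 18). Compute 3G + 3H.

(10, 5)

First 3G:
Repeated addition: build up to 3G.
2G: (7, 0) + (7, 0): same x and y₁ ≡ -y₂, so the sum is ∞.
3G: ∞ + (7, 0) = (7, 0) (identity).
3G = (7, 0).
Next 3H:
Repeated addition: build up to 3H.
2H: tangent at (4, 18): λ = (3·4² + 2)/(2·18) ≡ 21/7. 7⁻¹ ≡ 25 (mod 29), so λ ≡ 21·25 ≡ 3.
  x = λ² - 4 - 4 = 9 - 8 ≡ 1; y = λ·(4 - 1) - 18 ≡ 20. → (1, 20)
3H: (1, 20) + (4, 18). λ = (18 - 20)/(4 - 1) ≡ 27/3 mod 29. 3⁻¹ ≡ 10 (mod 29) since 3·10 = 30 ≡ 1, so λ ≡ 9.
  x = λ² - 1 - 4 = 81 - 5 ≡ 18; y = λ·(1 - 18) - 20 ≡ 1. → (18, 1)
3H = (18, 1).
Finally 3G + 3H:
(7, 0) + (18, 1). λ = (1 - 0)/(18 - 7) ≡ 1/11 mod 29. 11⁻¹ ≡ 8 (mod 29), so λ ≡ 8.
  x = λ² - 7 - 18 = 64 - 25 ≡ 10; y = λ·(7 - 10) - 0 ≡ 5. → (10, 5)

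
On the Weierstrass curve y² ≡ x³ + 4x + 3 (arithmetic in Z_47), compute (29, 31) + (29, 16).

O

The two points share x = 29 and their y-coordinates satisfy 31 + 16 ≡ 0 (mod 47), so they are inverses. Their sum is 𝒪.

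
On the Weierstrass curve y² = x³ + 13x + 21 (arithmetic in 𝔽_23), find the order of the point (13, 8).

2P: tangent at (13, 8): λ = (3·13² + 13)/(2·8) ≡ 14/16. 16⁻¹ ≡ 13 (mod 23), so λ ≡ 14·13 ≡ 21.
  x = λ² - 13 - 13 = 441 - 26 ≡ 1; y = λ·(13 - 1) - 8 ≡ 14. → (1, 14)
3P: (1, 14) + (13, 8). λ = (8 - 14)/(13 - 1) ≡ 17/12 mod 23. 12⁻¹ ≡ 2 (mod 23) since 12·2 = 24 ≡ 1, so λ ≡ 11.
  x = λ² - 1 - 13 = 121 - 14 ≡ 15; y = λ·(1 - 15) - 14 ≡ 16. → (15, 16)
4P: (15, 16) + (13, 8). λ = (8 - 16)/(13 - 15) ≡ 15/21 mod 23. 21⁻¹ ≡ 11 (mod 23), so λ ≡ 4.
  x = λ² - 15 - 13 = 16 - 28 ≡ 11; y = λ·(15 - 11) - 16 ≡ 0. → (11, 0)
5P: (11, 0) + (13, 8). λ = (8 - 0)/(13 - 11) ≡ 8/2 mod 23. 2⁻¹ ≡ 12 (mod 23), so λ ≡ 4.
  x = λ² - 11 - 13 = 16 - 24 ≡ 15; y = λ·(11 - 15) - 0 ≡ 7. → (15, 7)
6P: (15, 7) + (13, 8). λ = (8 - 7)/(13 - 15) ≡ 1/21 mod 23. 21⁻¹ ≡ 11 (mod 23), so λ ≡ 11.
  x = λ² - 15 - 13 = 121 - 28 ≡ 1; y = λ·(15 - 1) - 7 ≡ 9. → (1, 9)
7P: (1, 9) + (13, 8). λ = (8 - 9)/(13 - 1) ≡ 22/12 mod 23. 12⁻¹ ≡ 2 (mod 23), so λ ≡ 21.
  x = λ² - 1 - 13 = 441 - 14 ≡ 13; y = λ·(1 - 13) - 9 ≡ 15. → (13, 15)
8P: (13, 15) + (13, 8): same x and y₁ ≡ -y₂, so the sum is 𝒪.
8P = 𝒪, so the order is 8.

8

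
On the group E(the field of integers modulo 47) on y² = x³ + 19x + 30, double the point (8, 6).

(35, 1)

tangent at (8, 6): λ = (3·8² + 19)/(2·6) ≡ 23/12. 12⁻¹ ≡ 4 (mod 47) since 12·4 = 48 ≡ 1, so λ ≡ 23·4 ≡ 45.
  x = λ² - 8 - 8 = 2025 - 16 ≡ 35; y = λ·(8 - 35) - 6 ≡ 1. → (35, 1)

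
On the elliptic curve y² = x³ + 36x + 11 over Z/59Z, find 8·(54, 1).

(50, 43)

Write Q = (54, 1).
Repeated addition: build up to 8Q.
2Q: tangent at (54, 1): λ = (3·54² + 36)/(2·1) ≡ 52/2. 2⁻¹ ≡ 30 (mod 59) since 2·30 = 60 ≡ 1, so λ ≡ 52·30 ≡ 26.
  x = λ² - 54 - 54 = 676 - 108 ≡ 37; y = λ·(54 - 37) - 1 ≡ 28. → (37, 28)
3Q: (37, 28) + (54, 1). λ = (1 - 28)/(54 - 37) ≡ 32/17 mod 59. 17⁻¹ ≡ 7 (mod 59) since 17·7 = 119 ≡ 1, so λ ≡ 47.
  x = λ² - 37 - 54 = 2209 - 91 ≡ 53; y = λ·(37 - 53) - 28 ≡ 46. → (53, 46)
4Q: (53, 46) + (54, 1). λ = (1 - 46)/(54 - 53) ≡ 14/1 mod 59. 1⁻¹ ≡ 1 (mod 59) since 1·1 = 1 ≡ 1, so λ ≡ 14.
  x = λ² - 53 - 54 = 196 - 107 ≡ 30; y = λ·(53 - 30) - 46 ≡ 40. → (30, 40)
5Q: (30, 40) + (54, 1). λ = (1 - 40)/(54 - 30) ≡ 20/24 mod 59. 24⁻¹ ≡ 32 (mod 59), so λ ≡ 50.
  x = λ² - 30 - 54 = 2500 - 84 ≡ 56; y = λ·(30 - 56) - 40 ≡ 17. → (56, 17)
6Q: (56, 17) + (54, 1). λ = (1 - 17)/(54 - 56) ≡ 43/57 mod 59. 57⁻¹ ≡ 29 (mod 59), so λ ≡ 8.
  x = λ² - 56 - 54 = 64 - 110 ≡ 13; y = λ·(56 - 13) - 17 ≡ 32. → (13, 32)
7Q: (13, 32) + (54, 1). λ = (1 - 32)/(54 - 13) ≡ 28/41 mod 59. 41⁻¹ ≡ 36 (mod 59), so λ ≡ 5.
  x = λ² - 13 - 54 = 25 - 67 ≡ 17; y = λ·(13 - 17) - 32 ≡ 7. → (17, 7)
8Q: (17, 7) + (54, 1). λ = (1 - 7)/(54 - 17) ≡ 53/37 mod 59. 37⁻¹ ≡ 8 (mod 59), so λ ≡ 11.
  x = λ² - 17 - 54 = 121 - 71 ≡ 50; y = λ·(17 - 50) - 7 ≡ 43. → (50, 43)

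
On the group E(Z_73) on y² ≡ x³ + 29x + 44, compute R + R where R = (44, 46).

(1, 1)

tangent at (44, 46): λ = (3·44² + 29)/(2·46) ≡ 70/19. 19⁻¹ ≡ 50 (mod 73) since 19·50 = 950 ≡ 1, so λ ≡ 70·50 ≡ 69.
  x = λ² - 44 - 44 = 4761 - 88 ≡ 1; y = λ·(44 - 1) - 46 ≡ 1. → (1, 1)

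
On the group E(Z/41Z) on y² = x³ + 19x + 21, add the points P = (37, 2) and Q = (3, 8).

(37, 2) + (3, 8). λ = (8 - 2)/(3 - 37) ≡ 6/7 mod 41. 7⁻¹ ≡ 6 (mod 41) since 7·6 = 42 ≡ 1, so λ ≡ 36.
  x = λ² - 37 - 3 = 1296 - 40 ≡ 26; y = λ·(37 - 26) - 2 ≡ 25. → (26, 25)

(26, 25)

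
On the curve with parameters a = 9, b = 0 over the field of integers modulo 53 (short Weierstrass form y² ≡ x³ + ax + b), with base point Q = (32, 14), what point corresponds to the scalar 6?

Repeated addition: build up to 6Q.
2Q: tangent at (32, 14): λ = (3·32² + 9)/(2·14) ≡ 7/28. 28⁻¹ ≡ 36 (mod 53), so λ ≡ 7·36 ≡ 40.
  x = λ² - 32 - 32 = 1600 - 64 ≡ 52; y = λ·(32 - 52) - 14 ≡ 34. → (52, 34)
3Q: (52, 34) + (32, 14). λ = (14 - 34)/(32 - 52) ≡ 33/33 mod 53. 33⁻¹ ≡ 45 (mod 53), so λ ≡ 1.
  x = λ² - 52 - 32 = 1 - 84 ≡ 23; y = λ·(52 - 23) - 34 ≡ 48. → (23, 48)
4Q: (23, 48) + (32, 14). λ = (14 - 48)/(32 - 23) ≡ 19/9 mod 53. 9⁻¹ ≡ 6 (mod 53), so λ ≡ 8.
  x = λ² - 23 - 32 = 64 - 55 ≡ 9; y = λ·(23 - 9) - 48 ≡ 11. → (9, 11)
5Q: (9, 11) + (32, 14). λ = (14 - 11)/(32 - 9) ≡ 3/23 mod 53. 23⁻¹ ≡ 30 (mod 53) since 23·30 = 690 ≡ 1, so λ ≡ 37.
  x = λ² - 9 - 32 = 1369 - 41 ≡ 3; y = λ·(9 - 3) - 11 ≡ 52. → (3, 52)
6Q: (3, 52) + (32, 14). λ = (14 - 52)/(32 - 3) ≡ 15/29 mod 53. 29⁻¹ ≡ 11 (mod 53) since 29·11 = 319 ≡ 1, so λ ≡ 6.
  x = λ² - 3 - 32 = 36 - 35 ≡ 1; y = λ·(3 - 1) - 52 ≡ 13. → (1, 13)

(1, 13)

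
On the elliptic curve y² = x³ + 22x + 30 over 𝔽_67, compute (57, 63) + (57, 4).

The two points share x = 57 and their y-coordinates satisfy 63 + 4 ≡ 0 (mod 67), so they are inverses. Their sum is the point at infinity.

O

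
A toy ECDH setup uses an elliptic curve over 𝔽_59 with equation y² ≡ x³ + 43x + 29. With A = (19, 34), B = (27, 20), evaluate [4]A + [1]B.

(44, 27)

First 4A:
Double-and-add on 4 = (100)₂. Start with A = (19, 34) for the leading 1-bit.
double: tangent at (19, 34): λ = (3·19² + 43)/(2·34) ≡ 5/9. 9⁻¹ ≡ 46 (mod 59), so λ ≡ 5·46 ≡ 53.
  x = λ² - 19 - 19 = 2809 - 38 ≡ 57; y = λ·(19 - 57) - 34 ≡ 17. → (57, 17)
double: tangent at (57, 17): λ = (3·57² + 43)/(2·17) ≡ 55/34. 34⁻¹ ≡ 33 (mod 59) since 34·33 = 1122 ≡ 1, so λ ≡ 55·33 ≡ 45.
  x = λ² - 57 - 57 = 2025 - 114 ≡ 23; y = λ·(57 - 23) - 17 ≡ 38. → (23, 38)
4A = (23, 38).
Finally 4A + B:
(23, 38) + (27, 20). λ = (20 - 38)/(27 - 23) ≡ 41/4 mod 59. 4⁻¹ ≡ 15 (mod 59) since 4·15 = 60 ≡ 1, so λ ≡ 25.
  x = λ² - 23 - 27 = 625 - 50 ≡ 44; y = λ·(23 - 44) - 38 ≡ 27. → (44, 27)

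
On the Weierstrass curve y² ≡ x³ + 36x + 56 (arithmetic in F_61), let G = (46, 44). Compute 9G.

Double-and-add on 9 = (1001)₂. Start with G = (46, 44) for the leading 1-bit.
double: tangent at (46, 44): λ = (3·46² + 36)/(2·44) ≡ 40/27. 27⁻¹ ≡ 52 (mod 61), so λ ≡ 40·52 ≡ 6.
  x = λ² - 46 - 46 = 36 - 92 ≡ 5; y = λ·(46 - 5) - 44 ≡ 19. → (5, 19)
double: tangent at (5, 19): λ = (3·5² + 36)/(2·19) ≡ 50/38. 38⁻¹ ≡ 53 (mod 61), so λ ≡ 50·53 ≡ 27.
  x = λ² - 5 - 5 = 729 - 10 ≡ 48; y = λ·(5 - 48) - 19 ≡ 40. → (48, 40)
double: tangent at (48, 40): λ = (3·48² + 36)/(2·40) ≡ 55/19. 19⁻¹ ≡ 45 (mod 61), so λ ≡ 55·45 ≡ 35.
  x = λ² - 48 - 48 = 1225 - 96 ≡ 31; y = λ·(48 - 31) - 40 ≡ 6. → (31, 6)
add G: (31, 6) + (46, 44). λ = (44 - 6)/(46 - 31) ≡ 38/15 mod 61. 15⁻¹ ≡ 57 (mod 61) since 15·57 = 855 ≡ 1, so λ ≡ 31.
  x = λ² - 31 - 46 = 961 - 77 ≡ 30; y = λ·(31 - 30) - 6 ≡ 25. → (30, 25)

(30, 25)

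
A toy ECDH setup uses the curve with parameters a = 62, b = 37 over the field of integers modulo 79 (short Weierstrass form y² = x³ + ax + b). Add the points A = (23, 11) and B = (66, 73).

(23, 11) + (66, 73). λ = (73 - 11)/(66 - 23) ≡ 62/43 mod 79. 43⁻¹ ≡ 68 (mod 79), so λ ≡ 29.
  x = λ² - 23 - 66 = 841 - 89 ≡ 41; y = λ·(23 - 41) - 11 ≡ 20. → (41, 20)

(41, 20)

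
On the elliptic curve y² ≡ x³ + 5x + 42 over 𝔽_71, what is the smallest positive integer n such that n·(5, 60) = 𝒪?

2P: tangent at (5, 60): λ = (3·5² + 5)/(2·60) ≡ 9/49. 49⁻¹ ≡ 29 (mod 71), so λ ≡ 9·29 ≡ 48.
  x = λ² - 5 - 5 = 2304 - 10 ≡ 22; y = λ·(5 - 22) - 60 ≡ 47. → (22, 47)
3P: (22, 47) + (5, 60). λ = (60 - 47)/(5 - 22) ≡ 13/54 mod 71. 54⁻¹ ≡ 25 (mod 71), so λ ≡ 41.
  x = λ² - 22 - 5 = 1681 - 27 ≡ 21; y = λ·(22 - 21) - 47 ≡ 65. → (21, 65)
4P: (21, 65) + (5, 60). λ = (60 - 65)/(5 - 21) ≡ 66/55 mod 71. 55⁻¹ ≡ 31 (mod 71), so λ ≡ 58.
  x = λ² - 21 - 5 = 3364 - 26 ≡ 1; y = λ·(21 - 1) - 65 ≡ 30. → (1, 30)
5P: (1, 30) + (5, 60). λ = (60 - 30)/(5 - 1) ≡ 30/4 mod 71. 4⁻¹ ≡ 18 (mod 71), so λ ≡ 43.
  x = λ² - 1 - 5 = 1849 - 6 ≡ 68; y = λ·(1 - 68) - 30 ≡ 0. → (68, 0)
6P: (68, 0) + (5, 60). λ = (60 - 0)/(5 - 68) ≡ 60/8 mod 71. 8⁻¹ ≡ 9 (mod 71), so λ ≡ 43.
  x = λ² - 68 - 5 = 1849 - 73 ≡ 1; y = λ·(68 - 1) - 0 ≡ 41. → (1, 41)
7P: (1, 41) + (5, 60). λ = (60 - 41)/(5 - 1) ≡ 19/4 mod 71. 4⁻¹ ≡ 18 (mod 71), so λ ≡ 58.
  x = λ² - 1 - 5 = 3364 - 6 ≡ 21; y = λ·(1 - 21) - 41 ≡ 6. → (21, 6)
8P: (21, 6) + (5, 60). λ = (60 - 6)/(5 - 21) ≡ 54/55 mod 71. 55⁻¹ ≡ 31 (mod 71), so λ ≡ 41.
  x = λ² - 21 - 5 = 1681 - 26 ≡ 22; y = λ·(21 - 22) - 6 ≡ 24. → (22, 24)
9P: (22, 24) + (5, 60). λ = (60 - 24)/(5 - 22) ≡ 36/54 mod 71. 54⁻¹ ≡ 25 (mod 71) since 54·25 = 1350 ≡ 1, so λ ≡ 48.
  x = λ² - 22 - 5 = 2304 - 27 ≡ 5; y = λ·(22 - 5) - 24 ≡ 11. → (5, 11)
10P: (5, 11) + (5, 60): same x and y₁ ≡ -y₂, so the sum is 𝒪.
10P = 𝒪, so the order is 10.

10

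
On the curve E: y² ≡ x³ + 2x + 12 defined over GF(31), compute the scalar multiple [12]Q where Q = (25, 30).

Repeated addition: build up to 12Q.
2Q: tangent at (25, 30): λ = (3·25² + 2)/(2·30) ≡ 17/29. 29⁻¹ ≡ 15 (mod 31), so λ ≡ 17·15 ≡ 7.
  x = λ² - 25 - 25 = 49 - 50 ≡ 30; y = λ·(25 - 30) - 30 ≡ 28. → (30, 28)
3Q: (30, 28) + (25, 30). λ = (30 - 28)/(25 - 30) ≡ 2/26 mod 31. 26⁻¹ ≡ 6 (mod 31) since 26·6 = 156 ≡ 1, so λ ≡ 12.
  x = λ² - 30 - 25 = 144 - 55 ≡ 27; y = λ·(30 - 27) - 28 ≡ 8. → (27, 8)
4Q: (27, 8) + (25, 30). λ = (30 - 8)/(25 - 27) ≡ 22/29 mod 31. 29⁻¹ ≡ 15 (mod 31) since 29·15 = 435 ≡ 1, so λ ≡ 20.
  x = λ² - 27 - 25 = 400 - 52 ≡ 7; y = λ·(27 - 7) - 8 ≡ 20. → (7, 20)
5Q: (7, 20) + (25, 30). λ = (30 - 20)/(25 - 7) ≡ 10/18 mod 31. 18⁻¹ ≡ 19 (mod 31), so λ ≡ 4.
  x = λ² - 7 - 25 = 16 - 32 ≡ 15; y = λ·(7 - 15) - 20 ≡ 10. → (15, 10)
6Q: (15, 10) + (25, 30). λ = (30 - 10)/(25 - 15) ≡ 20/10 mod 31. 10⁻¹ ≡ 28 (mod 31) since 10·28 = 280 ≡ 1, so λ ≡ 2.
  x = λ² - 15 - 25 = 4 - 40 ≡ 26; y = λ·(15 - 26) - 10 ≡ 30. → (26, 30)
7Q: (26, 30) + (25, 30). λ = (30 - 30)/(25 - 26) ≡ 0/30 mod 31. 30⁻¹ ≡ 30 (mod 31) since 30·30 = 900 ≡ 1, so λ ≡ 0.
  x = λ² - 26 - 25 = 0 - 51 ≡ 11; y = λ·(26 - 11) - 30 ≡ 1. → (11, 1)
8Q: (11, 1) + (25, 30). λ = (30 - 1)/(25 - 11) ≡ 29/14 mod 31. 14⁻¹ ≡ 20 (mod 31), so λ ≡ 22.
  x = λ² - 11 - 25 = 484 - 36 ≡ 14; y = λ·(11 - 14) - 1 ≡ 26. → (14, 26)
9Q: (14, 26) + (25, 30). λ = (30 - 26)/(25 - 14) ≡ 4/11 mod 31. 11⁻¹ ≡ 17 (mod 31), so λ ≡ 6.
  x = λ² - 14 - 25 = 36 - 39 ≡ 28; y = λ·(14 - 28) - 26 ≡ 14. → (28, 14)
10Q: (28, 14) + (25, 30). λ = (30 - 14)/(25 - 28) ≡ 16/28 mod 31. 28⁻¹ ≡ 10 (mod 31), so λ ≡ 5.
  x = λ² - 28 - 25 = 25 - 53 ≡ 3; y = λ·(28 - 3) - 14 ≡ 18. → (3, 18)
11Q: (3, 18) + (25, 30). λ = (30 - 18)/(25 - 3) ≡ 12/22 mod 31. 22⁻¹ ≡ 24 (mod 31) since 22·24 = 528 ≡ 1, so λ ≡ 9.
  x = λ² - 3 - 25 = 81 - 28 ≡ 22; y = λ·(3 - 22) - 18 ≡ 28. → (22, 28)
12Q: (22, 28) + (25, 30). λ = (30 - 28)/(25 - 22) ≡ 2/3 mod 31. 3⁻¹ ≡ 21 (mod 31) since 3·21 = 63 ≡ 1, so λ ≡ 11.
  x = λ² - 22 - 25 = 121 - 47 ≡ 12; y = λ·(22 - 12) - 28 ≡ 20. → (12, 20)

(12, 20)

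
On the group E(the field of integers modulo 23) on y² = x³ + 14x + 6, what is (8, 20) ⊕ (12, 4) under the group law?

(8, 20) + (12, 4). λ = (4 - 20)/(12 - 8) ≡ 7/4 mod 23. 4⁻¹ ≡ 6 (mod 23), so λ ≡ 19.
  x = λ² - 8 - 12 = 361 - 20 ≡ 19; y = λ·(8 - 19) - 20 ≡ 1. → (19, 1)

(19, 1)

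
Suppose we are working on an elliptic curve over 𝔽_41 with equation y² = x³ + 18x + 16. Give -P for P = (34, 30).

-(34, 30) = (34, -30 mod 41) = (34, 11).

(34, 11)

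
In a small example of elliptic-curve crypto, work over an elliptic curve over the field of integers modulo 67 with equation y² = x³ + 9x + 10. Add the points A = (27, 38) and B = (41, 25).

(59, 30)

(27, 38) + (41, 25). λ = (25 - 38)/(41 - 27) ≡ 54/14 mod 67. 14⁻¹ ≡ 24 (mod 67) since 14·24 = 336 ≡ 1, so λ ≡ 23.
  x = λ² - 27 - 41 = 529 - 68 ≡ 59; y = λ·(27 - 59) - 38 ≡ 30. → (59, 30)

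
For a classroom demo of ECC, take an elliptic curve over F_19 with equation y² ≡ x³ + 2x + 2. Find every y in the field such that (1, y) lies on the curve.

x³ + 2x + 2 = 5 ≡ 5 (mod 19).
Square roots of 5 mod 19: 9 and 10 (since 9² = 81 ≡ 5).

9, 10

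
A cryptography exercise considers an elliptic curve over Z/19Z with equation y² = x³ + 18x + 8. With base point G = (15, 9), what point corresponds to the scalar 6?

(4, 12)

Double-and-add on 6 = (110)₂. Start with G = (15, 9) for the leading 1-bit.
double: tangent at (15, 9): λ = (3·15² + 18)/(2·9) ≡ 9/18. 18⁻¹ ≡ 18 (mod 19) since 18·18 = 324 ≡ 1, so λ ≡ 9·18 ≡ 10.
  x = λ² - 15 - 15 = 100 - 30 ≡ 13; y = λ·(15 - 13) - 9 ≡ 11. → (13, 11)
add G: (13, 11) + (15, 9). λ = (9 - 11)/(15 - 13) ≡ 17/2 mod 19. 2⁻¹ ≡ 10 (mod 19), so λ ≡ 18.
  x = λ² - 13 - 15 = 324 - 28 ≡ 11; y = λ·(13 - 11) - 11 ≡ 6. → (11, 6)
double: tangent at (11, 6): λ = (3·11² + 18)/(2·6) ≡ 1/12. 12⁻¹ ≡ 8 (mod 19) since 12·8 = 96 ≡ 1, so λ ≡ 1·8 ≡ 8.
  x = λ² - 11 - 11 = 64 - 22 ≡ 4; y = λ·(11 - 4) - 6 ≡ 12. → (4, 12)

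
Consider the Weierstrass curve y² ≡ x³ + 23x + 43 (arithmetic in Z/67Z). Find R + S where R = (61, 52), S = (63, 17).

(65, 18)

(61, 52) + (63, 17). λ = (17 - 52)/(63 - 61) ≡ 32/2 mod 67. 2⁻¹ ≡ 34 (mod 67) since 2·34 = 68 ≡ 1, so λ ≡ 16.
  x = λ² - 61 - 63 = 256 - 124 ≡ 65; y = λ·(61 - 65) - 52 ≡ 18. → (65, 18)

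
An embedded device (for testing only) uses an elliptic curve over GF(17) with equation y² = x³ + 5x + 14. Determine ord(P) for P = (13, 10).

7

2P: tangent at (13, 10): λ = (3·13² + 5)/(2·10) ≡ 2/3. 3⁻¹ ≡ 6 (mod 17) since 3·6 = 18 ≡ 1, so λ ≡ 2·6 ≡ 12.
  x = λ² - 13 - 13 = 144 - 26 ≡ 16; y = λ·(13 - 16) - 10 ≡ 5. → (16, 5)
3P: (16, 5) + (13, 10). λ = (10 - 5)/(13 - 16) ≡ 5/14 mod 17. 14⁻¹ ≡ 11 (mod 17), so λ ≡ 4.
  x = λ² - 16 - 13 = 16 - 29 ≡ 4; y = λ·(16 - 4) - 5 ≡ 9. → (4, 9)
4P: (4, 9) + (13, 10). λ = (10 - 9)/(13 - 4) ≡ 1/9 mod 17. 9⁻¹ ≡ 2 (mod 17) since 9·2 = 18 ≡ 1, so λ ≡ 2.
  x = λ² - 4 - 13 = 4 - 17 ≡ 4; y = λ·(4 - 4) - 9 ≡ 8. → (4, 8)
5P: (4, 8) + (13, 10). λ = (10 - 8)/(13 - 4) ≡ 2/9 mod 17. 9⁻¹ ≡ 2 (mod 17), so λ ≡ 4.
  x = λ² - 4 - 13 = 16 - 17 ≡ 16; y = λ·(4 - 16) - 8 ≡ 12. → (16, 12)
6P: (16, 12) + (13, 10). λ = (10 - 12)/(13 - 16) ≡ 15/14 mod 17. 14⁻¹ ≡ 11 (mod 17) since 14·11 = 154 ≡ 1, so λ ≡ 12.
  x = λ² - 16 - 13 = 144 - 29 ≡ 13; y = λ·(16 - 13) - 12 ≡ 7. → (13, 7)
7P: (13, 7) + (13, 10): same x and y₁ ≡ -y₂, so the sum is the point at infinity.
7P = the point at infinity, so the order is 7.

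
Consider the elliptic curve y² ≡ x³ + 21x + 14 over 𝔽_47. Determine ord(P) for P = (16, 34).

4

2P: tangent at (16, 34): λ = (3·16² + 21)/(2·34) ≡ 37/21. 21⁻¹ ≡ 9 (mod 47), so λ ≡ 37·9 ≡ 4.
  x = λ² - 16 - 16 = 16 - 32 ≡ 31; y = λ·(16 - 31) - 34 ≡ 0. → (31, 0)
3P: (31, 0) + (16, 34). λ = (34 - 0)/(16 - 31) ≡ 34/32 mod 47. 32⁻¹ ≡ 25 (mod 47) since 32·25 = 800 ≡ 1, so λ ≡ 4.
  x = λ² - 31 - 16 = 16 - 47 ≡ 16; y = λ·(31 - 16) - 0 ≡ 13. → (16, 13)
4P: (16, 13) + (16, 34): same x and y₁ ≡ -y₂, so the sum is O.
4P = O, so the order is 4.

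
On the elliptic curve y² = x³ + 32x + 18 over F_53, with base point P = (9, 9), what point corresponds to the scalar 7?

Double-and-add on 7 = (111)₂. Start with P = (9, 9) for the leading 1-bit.
double: tangent at (9, 9): λ = (3·9² + 32)/(2·9) ≡ 10/18. 18⁻¹ ≡ 3 (mod 53), so λ ≡ 10·3 ≡ 30.
  x = λ² - 9 - 9 = 900 - 18 ≡ 34; y = λ·(9 - 34) - 9 ≡ 36. → (34, 36)
add P: (34, 36) + (9, 9). λ = (9 - 36)/(9 - 34) ≡ 26/28 mod 53. 28⁻¹ ≡ 36 (mod 53), so λ ≡ 35.
  x = λ² - 34 - 9 = 1225 - 43 ≡ 16; y = λ·(34 - 16) - 36 ≡ 11. → (16, 11)
double: tangent at (16, 11): λ = (3·16² + 32)/(2·11) ≡ 5/22. 22⁻¹ ≡ 41 (mod 53), so λ ≡ 5·41 ≡ 46.
  x = λ² - 16 - 16 = 2116 - 32 ≡ 17; y = λ·(16 - 17) - 11 ≡ 49. → (17, 49)
add P: (17, 49) + (9, 9). λ = (9 - 49)/(9 - 17) ≡ 13/45 mod 53. 45⁻¹ ≡ 33 (mod 53), so λ ≡ 5.
  x = λ² - 17 - 9 = 25 - 26 ≡ 52; y = λ·(17 - 52) - 49 ≡ 41. → (52, 41)

(52, 41)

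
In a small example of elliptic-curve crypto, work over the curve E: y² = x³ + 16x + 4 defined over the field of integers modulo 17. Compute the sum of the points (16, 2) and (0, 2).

(16, 2) + (0, 2). λ = (2 - 2)/(0 - 16) ≡ 0/1 mod 17. 1⁻¹ ≡ 1 (mod 17) since 1·1 = 1 ≡ 1, so λ ≡ 0.
  x = λ² - 16 - 0 = 0 - 16 ≡ 1; y = λ·(16 - 1) - 2 ≡ 15. → (1, 15)

(1, 15)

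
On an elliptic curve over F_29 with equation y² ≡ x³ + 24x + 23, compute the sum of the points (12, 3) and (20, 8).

(6, 8)

(12, 3) + (20, 8). λ = (8 - 3)/(20 - 12) ≡ 5/8 mod 29. 8⁻¹ ≡ 11 (mod 29) since 8·11 = 88 ≡ 1, so λ ≡ 26.
  x = λ² - 12 - 20 = 676 - 32 ≡ 6; y = λ·(12 - 6) - 3 ≡ 8. → (6, 8)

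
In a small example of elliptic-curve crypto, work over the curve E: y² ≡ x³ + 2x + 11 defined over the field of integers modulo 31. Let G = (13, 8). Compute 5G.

Double-and-add on 5 = (101)₂. Start with G = (13, 8) for the leading 1-bit.
double: tangent at (13, 8): λ = (3·13² + 2)/(2·8) ≡ 13/16. 16⁻¹ ≡ 2 (mod 31) since 16·2 = 32 ≡ 1, so λ ≡ 13·2 ≡ 26.
  x = λ² - 13 - 13 = 676 - 26 ≡ 30; y = λ·(13 - 30) - 8 ≡ 15. → (30, 15)
double: tangent at (30, 15): λ = (3·30² + 2)/(2·15) ≡ 5/30. 30⁻¹ ≡ 30 (mod 31) since 30·30 = 900 ≡ 1, so λ ≡ 5·30 ≡ 26.
  x = λ² - 30 - 30 = 676 - 60 ≡ 27; y = λ·(30 - 27) - 15 ≡ 1. → (27, 1)
add G: (27, 1) + (13, 8). λ = (8 - 1)/(13 - 27) ≡ 7/17 mod 31. 17⁻¹ ≡ 11 (mod 31), so λ ≡ 15.
  x = λ² - 27 - 13 = 225 - 40 ≡ 30; y = λ·(27 - 30) - 1 ≡ 16. → (30, 16)

(30, 16)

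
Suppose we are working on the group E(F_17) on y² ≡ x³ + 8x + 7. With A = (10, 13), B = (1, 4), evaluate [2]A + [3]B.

First 2A:
Repeated addition: build up to 2A.
2A: tangent at (10, 13): λ = (3·10² + 8)/(2·13) ≡ 2/9. 9⁻¹ ≡ 2 (mod 17) since 9·2 = 18 ≡ 1, so λ ≡ 2·2 ≡ 4.
  x = λ² - 10 - 10 = 16 - 20 ≡ 13; y = λ·(10 - 13) - 13 ≡ 9. → (13, 9)
2A = (13, 9).
Next 3B:
Repeated addition: build up to 3B.
2B: tangent at (1, 4): λ = (3·1² + 8)/(2·4) ≡ 11/8. 8⁻¹ ≡ 15 (mod 17), so λ ≡ 11·15 ≡ 12.
  x = λ² - 1 - 1 = 144 - 2 ≡ 6; y = λ·(1 - 6) - 4 ≡ 4. → (6, 4)
3B: (6, 4) + (1, 4). λ = (4 - 4)/(1 - 6) ≡ 0/12 mod 17. 12⁻¹ ≡ 10 (mod 17) since 12·10 = 120 ≡ 1, so λ ≡ 0.
  x = λ² - 6 - 1 = 0 - 7 ≡ 10; y = λ·(6 - 10) - 4 ≡ 13. → (10, 13)
3B = (10, 13).
Finally 2A + 3B:
(13, 9) + (10, 13). λ = (13 - 9)/(10 - 13) ≡ 4/14 mod 17. 14⁻¹ ≡ 11 (mod 17), so λ ≡ 10.
  x = λ² - 13 - 10 = 100 - 23 ≡ 9; y = λ·(13 - 9) - 9 ≡ 14. → (9, 14)

(9, 14)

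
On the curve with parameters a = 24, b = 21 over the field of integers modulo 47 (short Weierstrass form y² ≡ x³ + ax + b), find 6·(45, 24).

(16, 41)

Write G = (45, 24).
Double-and-add on 6 = (110)₂. Start with G = (45, 24) for the leading 1-bit.
double: tangent at (45, 24): λ = (3·45² + 24)/(2·24) ≡ 36/1. 1⁻¹ ≡ 1 (mod 47) since 1·1 = 1 ≡ 1, so λ ≡ 36·1 ≡ 36.
  x = λ² - 45 - 45 = 1296 - 90 ≡ 31; y = λ·(45 - 31) - 24 ≡ 10. → (31, 10)
add G: (31, 10) + (45, 24). λ = (24 - 10)/(45 - 31) ≡ 14/14 mod 47. 14⁻¹ ≡ 37 (mod 47), so λ ≡ 1.
  x = λ² - 31 - 45 = 1 - 76 ≡ 19; y = λ·(31 - 19) - 10 ≡ 2. → (19, 2)
double: tangent at (19, 2): λ = (3·19² + 24)/(2·2) ≡ 26/4. 4⁻¹ ≡ 12 (mod 47) since 4·12 = 48 ≡ 1, so λ ≡ 26·12 ≡ 30.
  x = λ² - 19 - 19 = 900 - 38 ≡ 16; y = λ·(19 - 16) - 2 ≡ 41. → (16, 41)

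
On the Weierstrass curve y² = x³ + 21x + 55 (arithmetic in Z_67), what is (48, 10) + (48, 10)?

(62, 48)

tangent at (48, 10): λ = (3·48² + 21)/(2·10) ≡ 32/20. 20⁻¹ ≡ 57 (mod 67), so λ ≡ 32·57 ≡ 15.
  x = λ² - 48 - 48 = 225 - 96 ≡ 62; y = λ·(48 - 62) - 10 ≡ 48. → (62, 48)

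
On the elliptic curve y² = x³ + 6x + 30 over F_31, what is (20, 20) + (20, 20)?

(29, 14)

tangent at (20, 20): λ = (3·20² + 6)/(2·20) ≡ 28/9. 9⁻¹ ≡ 7 (mod 31) since 9·7 = 63 ≡ 1, so λ ≡ 28·7 ≡ 10.
  x = λ² - 20 - 20 = 100 - 40 ≡ 29; y = λ·(20 - 29) - 20 ≡ 14. → (29, 14)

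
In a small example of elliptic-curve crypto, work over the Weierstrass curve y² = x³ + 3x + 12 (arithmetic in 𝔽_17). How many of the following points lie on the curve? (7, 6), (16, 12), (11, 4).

3

(7, 6): 6² ≡ 2, rhs ≡ 2 → on.
(16, 12): 12² ≡ 8, rhs ≡ 8 → on.
(11, 4): 4² ≡ 16, rhs ≡ 16 → on.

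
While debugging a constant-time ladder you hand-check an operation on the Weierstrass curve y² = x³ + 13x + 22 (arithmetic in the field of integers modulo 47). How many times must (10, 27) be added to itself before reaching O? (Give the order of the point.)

2P: tangent at (10, 27): λ = (3·10² + 13)/(2·27) ≡ 31/7. 7⁻¹ ≡ 27 (mod 47) since 7·27 = 189 ≡ 1, so λ ≡ 31·27 ≡ 38.
  x = λ² - 10 - 10 = 1444 - 20 ≡ 14; y = λ·(10 - 14) - 27 ≡ 9. → (14, 9)
3P: (14, 9) + (10, 27). λ = (27 - 9)/(10 - 14) ≡ 18/43 mod 47. 43⁻¹ ≡ 35 (mod 47), so λ ≡ 19.
  x = λ² - 14 - 10 = 361 - 24 ≡ 8; y = λ·(14 - 8) - 9 ≡ 11. → (8, 11)
4P: (8, 11) + (10, 27). λ = (27 - 11)/(10 - 8) ≡ 16/2 mod 47. 2⁻¹ ≡ 24 (mod 47), so λ ≡ 8.
  x = λ² - 8 - 10 = 64 - 18 ≡ 46; y = λ·(8 - 46) - 11 ≡ 14. → (46, 14)
5P: (46, 14) + (10, 27). λ = (27 - 14)/(10 - 46) ≡ 13/11 mod 47. 11⁻¹ ≡ 30 (mod 47), so λ ≡ 14.
  x = λ² - 46 - 10 = 196 - 56 ≡ 46; y = λ·(46 - 46) - 14 ≡ 33. → (46, 33)
6P: (46, 33) + (10, 27). λ = (27 - 33)/(10 - 46) ≡ 41/11 mod 47. 11⁻¹ ≡ 30 (mod 47), so λ ≡ 8.
  x = λ² - 46 - 10 = 64 - 56 ≡ 8; y = λ·(46 - 8) - 33 ≡ 36. → (8, 36)
7P: (8, 36) + (10, 27). λ = (27 - 36)/(10 - 8) ≡ 38/2 mod 47. 2⁻¹ ≡ 24 (mod 47) since 2·24 = 48 ≡ 1, so λ ≡ 19.
  x = λ² - 8 - 10 = 361 - 18 ≡ 14; y = λ·(8 - 14) - 36 ≡ 38. → (14, 38)
8P: (14, 38) + (10, 27). λ = (27 - 38)/(10 - 14) ≡ 36/43 mod 47. 43⁻¹ ≡ 35 (mod 47) since 43·35 = 1505 ≡ 1, so λ ≡ 38.
  x = λ² - 14 - 10 = 1444 - 24 ≡ 10; y = λ·(14 - 10) - 38 ≡ 20. → (10, 20)
9P: (10, 20) + (10, 27): same x and y₁ ≡ -y₂, so the sum is O.
9P = O, so the order is 9.

9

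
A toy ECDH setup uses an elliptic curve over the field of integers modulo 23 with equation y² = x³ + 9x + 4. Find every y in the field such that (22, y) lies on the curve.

x³ + 9x + 4 = 10850 ≡ 17 (mod 23).
17 is a non-residue mod 23; no y exists.

none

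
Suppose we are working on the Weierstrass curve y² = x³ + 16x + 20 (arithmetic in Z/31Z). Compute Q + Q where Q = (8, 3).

(25, 7)

tangent at (8, 3): λ = (3·8² + 16)/(2·3) ≡ 22/6. 6⁻¹ ≡ 26 (mod 31), so λ ≡ 22·26 ≡ 14.
  x = λ² - 8 - 8 = 196 - 16 ≡ 25; y = λ·(8 - 25) - 3 ≡ 7. → (25, 7)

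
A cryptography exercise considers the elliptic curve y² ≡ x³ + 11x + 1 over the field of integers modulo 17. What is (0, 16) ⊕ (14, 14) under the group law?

(0, 16) + (14, 14). λ = (14 - 16)/(14 - 0) ≡ 15/14 mod 17. 14⁻¹ ≡ 11 (mod 17) since 14·11 = 154 ≡ 1, so λ ≡ 12.
  x = λ² - 0 - 14 = 144 - 14 ≡ 11; y = λ·(0 - 11) - 16 ≡ 5. → (11, 5)

(11, 5)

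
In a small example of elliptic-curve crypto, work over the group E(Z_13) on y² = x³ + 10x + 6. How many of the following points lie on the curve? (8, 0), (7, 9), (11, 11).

(8, 0): 0² ≡ 0, rhs ≡ 0 → on.
(7, 9): 9² ≡ 3, rhs ≡ 3 → on.
(11, 11): 11² ≡ 4, rhs ≡ 4 → on.

3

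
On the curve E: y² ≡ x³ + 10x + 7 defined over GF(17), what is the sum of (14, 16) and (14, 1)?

The two points share x = 14 and their y-coordinates satisfy 16 + 1 ≡ 0 (mod 17), so they are inverses. Their sum is the point at infinity.

O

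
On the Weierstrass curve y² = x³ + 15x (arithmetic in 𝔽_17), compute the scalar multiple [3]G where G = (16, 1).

(1, 13)

Repeated addition: build up to 3G.
2G: tangent at (16, 1): λ = (3·16² + 15)/(2·1) ≡ 1/2. 2⁻¹ ≡ 9 (mod 17), so λ ≡ 1·9 ≡ 9.
  x = λ² - 16 - 16 = 81 - 32 ≡ 15; y = λ·(16 - 15) - 1 ≡ 8. → (15, 8)
3G: (15, 8) + (16, 1). λ = (1 - 8)/(16 - 15) ≡ 10/1 mod 17. 1⁻¹ ≡ 1 (mod 17), so λ ≡ 10.
  x = λ² - 15 - 16 = 100 - 31 ≡ 1; y = λ·(15 - 1) - 8 ≡ 13. → (1, 13)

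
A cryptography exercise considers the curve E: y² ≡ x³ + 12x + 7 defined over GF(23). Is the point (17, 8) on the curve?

yes

y² = 8² ≡ 18; x³ + 12x + 7 = 5124 ≡ 18 (mod 23). 18 = 18.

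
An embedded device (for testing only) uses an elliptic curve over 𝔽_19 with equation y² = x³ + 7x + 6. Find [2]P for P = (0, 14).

(6, 13)

tangent at (0, 14): λ = (3·0² + 7)/(2·14) ≡ 7/9. 9⁻¹ ≡ 17 (mod 19) since 9·17 = 153 ≡ 1, so λ ≡ 7·17 ≡ 5.
  x = λ² - 0 - 0 = 25 - 0 ≡ 6; y = λ·(0 - 6) - 14 ≡ 13. → (6, 13)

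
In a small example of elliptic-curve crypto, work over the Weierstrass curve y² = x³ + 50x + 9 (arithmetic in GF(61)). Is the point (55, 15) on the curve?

yes

y² = 15² ≡ 42; x³ + 50x + 9 = 169134 ≡ 42 (mod 61). 42 = 42.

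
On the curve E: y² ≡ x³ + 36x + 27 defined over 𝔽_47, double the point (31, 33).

tangent at (31, 33): λ = (3·31² + 36)/(2·33) ≡ 5/19. 19⁻¹ ≡ 5 (mod 47) since 19·5 = 95 ≡ 1, so λ ≡ 5·5 ≡ 25.
  x = λ² - 31 - 31 = 625 - 62 ≡ 46; y = λ·(31 - 46) - 33 ≡ 15. → (46, 15)

(46, 15)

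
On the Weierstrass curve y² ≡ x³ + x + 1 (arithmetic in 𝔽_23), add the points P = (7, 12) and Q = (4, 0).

(7, 12) + (4, 0). λ = (0 - 12)/(4 - 7) ≡ 11/20 mod 23. 20⁻¹ ≡ 15 (mod 23), so λ ≡ 4.
  x = λ² - 7 - 4 = 16 - 11 ≡ 5; y = λ·(7 - 5) - 12 ≡ 19. → (5, 19)

(5, 19)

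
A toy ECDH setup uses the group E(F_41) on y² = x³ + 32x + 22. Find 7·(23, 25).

Write Q = (23, 25).
Double-and-add on 7 = (111)₂. Start with Q = (23, 25) for the leading 1-bit.
double: tangent at (23, 25): λ = (3·23² + 32)/(2·25) ≡ 20/9. 9⁻¹ ≡ 32 (mod 41) since 9·32 = 288 ≡ 1, so λ ≡ 20·32 ≡ 25.
  x = λ² - 23 - 23 = 625 - 46 ≡ 5; y = λ·(23 - 5) - 25 ≡ 15. → (5, 15)
add Q: (5, 15) + (23, 25). λ = (25 - 15)/(23 - 5) ≡ 10/18 mod 41. 18⁻¹ ≡ 16 (mod 41), so λ ≡ 37.
  x = λ² - 5 - 23 = 1369 - 28 ≡ 29; y = λ·(5 - 29) - 15 ≡ 40. → (29, 40)
double: tangent at (29, 40): λ = (3·29² + 32)/(2·40) ≡ 13/39. 39⁻¹ ≡ 20 (mod 41) since 39·20 = 780 ≡ 1, so λ ≡ 13·20 ≡ 14.
  x = λ² - 29 - 29 = 196 - 58 ≡ 15; y = λ·(29 - 15) - 40 ≡ 33. → (15, 33)
add Q: (15, 33) + (23, 25). λ = (25 - 33)/(23 - 15) ≡ 33/8 mod 41. 8⁻¹ ≡ 36 (mod 41) since 8·36 = 288 ≡ 1, so λ ≡ 40.
  x = λ² - 15 - 23 = 1600 - 38 ≡ 4; y = λ·(15 - 4) - 33 ≡ 38. → (4, 38)

(4, 38)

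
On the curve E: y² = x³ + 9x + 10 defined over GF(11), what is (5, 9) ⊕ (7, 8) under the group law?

(2, 6)

(5, 9) + (7, 8). λ = (8 - 9)/(7 - 5) ≡ 10/2 mod 11. 2⁻¹ ≡ 6 (mod 11), so λ ≡ 5.
  x = λ² - 5 - 7 = 25 - 12 ≡ 2; y = λ·(5 - 2) - 9 ≡ 6. → (2, 6)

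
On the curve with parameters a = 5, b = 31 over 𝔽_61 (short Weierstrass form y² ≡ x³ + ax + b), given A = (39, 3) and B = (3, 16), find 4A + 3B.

First 4A:
Repeated addition: build up to 4A.
2A: tangent at (39, 3): λ = (3·39² + 5)/(2·3) ≡ 54/6. 6⁻¹ ≡ 51 (mod 61), so λ ≡ 54·51 ≡ 9.
  x = λ² - 39 - 39 = 81 - 78 ≡ 3; y = λ·(39 - 3) - 3 ≡ 16. → (3, 16)
3A: (3, 16) + (39, 3). λ = (3 - 16)/(39 - 3) ≡ 48/36 mod 61. 36⁻¹ ≡ 39 (mod 61), so λ ≡ 42.
  x = λ² - 3 - 39 = 1764 - 42 ≡ 14; y = λ·(3 - 14) - 16 ≡ 10. → (14, 10)
4A: (14, 10) + (39, 3). λ = (3 - 10)/(39 - 14) ≡ 54/25 mod 61. 25⁻¹ ≡ 22 (mod 61) since 25·22 = 550 ≡ 1, so λ ≡ 29.
  x = λ² - 14 - 39 = 841 - 53 ≡ 56; y = λ·(14 - 56) - 10 ≡ 53. → (56, 53)
4A = (56, 53).
Next 3B:
Repeated addition: build up to 3B.
2B: tangent at (3, 16): λ = (3·3² + 5)/(2·16) ≡ 32/32. 32⁻¹ ≡ 21 (mod 61), so λ ≡ 32·21 ≡ 1.
  x = λ² - 3 - 3 = 1 - 6 ≡ 56; y = λ·(3 - 56) - 16 ≡ 53. → (56, 53)
3B: (56, 53) + (3, 16). λ = (16 - 53)/(3 - 56) ≡ 24/8 mod 61. 8⁻¹ ≡ 23 (mod 61) since 8·23 = 184 ≡ 1, so λ ≡ 3.
  x = λ² - 56 - 3 = 9 - 59 ≡ 11; y = λ·(56 - 11) - 53 ≡ 21. → (11, 21)
3B = (11, 21).
Finally 4A + 3B:
(56, 53) + (11, 21). λ = (21 - 53)/(11 - 56) ≡ 29/16 mod 61. 16⁻¹ ≡ 42 (mod 61), so λ ≡ 59.
  x = λ² - 56 - 11 = 3481 - 67 ≡ 59; y = λ·(56 - 59) - 53 ≡ 14. → (59, 14)

(59, 14)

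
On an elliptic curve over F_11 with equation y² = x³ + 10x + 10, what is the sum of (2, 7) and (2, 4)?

The two points share x = 2 and their y-coordinates satisfy 7 + 4 ≡ 0 (mod 11), so they are inverses. Their sum is the point at infinity.

O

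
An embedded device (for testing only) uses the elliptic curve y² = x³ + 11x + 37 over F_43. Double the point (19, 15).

(28, 18)

tangent at (19, 15): λ = (3·19² + 11)/(2·15) ≡ 19/30. 30⁻¹ ≡ 33 (mod 43) since 30·33 = 990 ≡ 1, so λ ≡ 19·33 ≡ 25.
  x = λ² - 19 - 19 = 625 - 38 ≡ 28; y = λ·(19 - 28) - 15 ≡ 18. → (28, 18)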